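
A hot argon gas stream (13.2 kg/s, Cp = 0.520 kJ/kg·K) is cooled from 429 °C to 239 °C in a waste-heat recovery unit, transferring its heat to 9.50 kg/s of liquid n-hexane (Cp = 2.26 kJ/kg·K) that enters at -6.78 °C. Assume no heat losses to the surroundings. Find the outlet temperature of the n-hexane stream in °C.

T_c,out = 54.0 °C

Heat released by hot stream: Q = 13.2 × 0.520 × (429 − 239) = 1304.2 kJ/s
Energy balance on cold side (adiabatic exchanger): Q = ṁ_c·Cp_c·(T_c,out − T_c,in)
T_c,out = -6.78 + 1304.2/(9.50 × 2.26) = 53.963 °C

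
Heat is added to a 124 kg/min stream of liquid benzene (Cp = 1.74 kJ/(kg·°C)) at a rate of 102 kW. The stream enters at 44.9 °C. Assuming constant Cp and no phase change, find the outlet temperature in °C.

T_out = 73.3 °C

Q = 102 kW = 6120 kJ/min
ΔT = Q/(ṁ·Cp) = 6120/(124×1.74) = 28.365 K
T_out = 44.9 + 28.365 = 73.265 °C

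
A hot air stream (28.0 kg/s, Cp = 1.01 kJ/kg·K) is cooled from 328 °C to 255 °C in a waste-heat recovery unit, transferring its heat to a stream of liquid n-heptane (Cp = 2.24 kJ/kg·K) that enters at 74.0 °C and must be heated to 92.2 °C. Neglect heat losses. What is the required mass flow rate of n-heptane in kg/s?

ṁ_c = 50.6 kg/s

Heat released by hot stream: Q = 28.0 × 1.01 × (328 − 255) = 2064.4 kJ/s
Energy balance on cold side (adiabatic exchanger): Q = ṁ_c·Cp_c·(T_c,out − T_c,in)
ṁ_c = 2064.4 / [2.24 × (92.2 − 74.0)] = 50.639 kg/s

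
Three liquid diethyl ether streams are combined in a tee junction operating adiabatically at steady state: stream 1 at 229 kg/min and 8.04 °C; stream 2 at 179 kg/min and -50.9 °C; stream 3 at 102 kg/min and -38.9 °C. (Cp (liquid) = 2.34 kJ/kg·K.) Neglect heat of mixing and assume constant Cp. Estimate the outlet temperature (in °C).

Energy balance with Q = 0: Σ ṁᵢCp,ᵢ(T_out − Tᵢ) = 0
T_out = Σ ṁᵢCp,ᵢTᵢ / Σ ṁᵢCp,ᵢ
      = -26296 / 1193.4 = -22.035 °C

T_out = -22.0 °C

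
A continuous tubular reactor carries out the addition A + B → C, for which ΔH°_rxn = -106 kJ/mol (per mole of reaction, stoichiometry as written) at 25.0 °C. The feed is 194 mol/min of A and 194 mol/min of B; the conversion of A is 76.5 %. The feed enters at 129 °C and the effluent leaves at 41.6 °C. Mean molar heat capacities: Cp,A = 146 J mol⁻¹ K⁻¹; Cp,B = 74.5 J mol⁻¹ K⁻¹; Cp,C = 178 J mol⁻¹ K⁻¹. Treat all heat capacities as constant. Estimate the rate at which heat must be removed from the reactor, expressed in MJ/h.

Extent of reaction ξ = 0.765 × 194 = 148.41 mol/min
Reaction term: ξ·ΔH°_rxn = 148.41 × -106 = -15731 kJ/min
Sensible, feed 129→25 °C: -4448.8 kJ/min
Outlet flows (mol/min): A 45.59, B 45.59, C 148.41
Sensible, products 25→41.6 °C: 605.39 kJ/min
Q = ΔH = -19575 kJ/min = -326.25 kW
Heat removed = 1174.5 MJ/h

Q_out = 1170 MJ/h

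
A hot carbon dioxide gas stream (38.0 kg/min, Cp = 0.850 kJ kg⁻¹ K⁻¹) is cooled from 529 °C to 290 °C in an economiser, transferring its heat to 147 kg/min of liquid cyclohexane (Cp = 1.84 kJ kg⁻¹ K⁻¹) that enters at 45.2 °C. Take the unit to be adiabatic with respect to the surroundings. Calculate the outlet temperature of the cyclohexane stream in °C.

T_c,out = 73.7 °C

Heat released by hot stream: Q = 38.0 × 0.850 × (529 − 290) = 7719.7 kJ/min
Energy balance on cold side (adiabatic exchanger): Q = ṁ_c·Cp_c·(T_c,out − T_c,in)
T_c,out = 45.2 + 7719.7/(147 × 1.84) = 73.741 °C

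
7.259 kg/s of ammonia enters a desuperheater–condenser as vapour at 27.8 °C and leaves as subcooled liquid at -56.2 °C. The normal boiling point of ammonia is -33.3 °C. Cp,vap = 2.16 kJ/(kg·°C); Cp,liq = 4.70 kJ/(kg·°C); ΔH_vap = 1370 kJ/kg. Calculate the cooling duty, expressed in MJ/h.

vapour 27.8→-33.3 °C: -131.98 kJ/kg
condensation at -33.3 °C: -1370 kJ/kg
liquid -33.3→-56.2 °C: -107.63 kJ/kg
Δh = -131.98 + -1370 + -107.63 = -1609.6 kJ/kg
Q = ṁ·Δh = 7.259 kg/s × -1609.6 kJ/kg = -11684 kJ/s
|Q| = 11684 kW = 42063 MJ/h

Q_c = 42100 MJ/h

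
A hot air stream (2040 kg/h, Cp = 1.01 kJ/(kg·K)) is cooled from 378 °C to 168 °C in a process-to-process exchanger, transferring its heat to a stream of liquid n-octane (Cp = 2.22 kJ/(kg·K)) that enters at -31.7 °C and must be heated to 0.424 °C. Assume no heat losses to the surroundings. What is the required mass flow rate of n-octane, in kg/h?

ṁ_c = 6070 kg/h

Heat released by hot stream: Q = 2040 × 1.01 × (378 − 168) = 432680 kJ/h
Energy balance on cold side (adiabatic exchanger): Q = ṁ_c·Cp_c·(T_c,out − T_c,in)
ṁ_c = 432680 / [2.22 × (0.424 − -31.7)] = 6067.2 kg/h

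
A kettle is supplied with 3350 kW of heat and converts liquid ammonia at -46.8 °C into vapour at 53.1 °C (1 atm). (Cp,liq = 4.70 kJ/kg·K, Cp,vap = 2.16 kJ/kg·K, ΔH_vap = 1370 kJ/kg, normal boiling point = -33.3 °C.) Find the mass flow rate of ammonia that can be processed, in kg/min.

Δh = 4.70×(-33.3−-46.8) + 1370 + 2.16×(53.1−-33.3) = 1620.1 kJ/kg
Q = 3350 kW = 3350 kJ/s = 201000 kJ/min
ṁ = Q/Δh = 201000 / 1620.1 = 124.07 kg/min

ṁ = 124 kg/min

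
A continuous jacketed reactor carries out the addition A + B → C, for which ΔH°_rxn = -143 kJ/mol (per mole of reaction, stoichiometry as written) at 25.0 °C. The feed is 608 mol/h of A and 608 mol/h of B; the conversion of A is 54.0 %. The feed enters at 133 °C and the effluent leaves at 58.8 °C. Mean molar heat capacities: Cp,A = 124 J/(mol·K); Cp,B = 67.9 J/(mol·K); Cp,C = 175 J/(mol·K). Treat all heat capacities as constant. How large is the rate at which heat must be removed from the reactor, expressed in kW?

Q_out = 15.5 kW

Extent of reaction ξ = 0.540 × 608 = 328.32 mol/h
Reaction term: ξ·ΔH°_rxn = 328.32 × -143 = -46950 kJ/h
Sensible, feed 133→25 °C: -12601 kJ/h
Outlet flows (mol/h): A 279.68, B 279.68, C 328.32
Sensible, products 25→58.8 °C: 3756.1 kJ/h
Q = ΔH = -55795 kJ/h = -15.499 kW
Heat removed = 15.499 kW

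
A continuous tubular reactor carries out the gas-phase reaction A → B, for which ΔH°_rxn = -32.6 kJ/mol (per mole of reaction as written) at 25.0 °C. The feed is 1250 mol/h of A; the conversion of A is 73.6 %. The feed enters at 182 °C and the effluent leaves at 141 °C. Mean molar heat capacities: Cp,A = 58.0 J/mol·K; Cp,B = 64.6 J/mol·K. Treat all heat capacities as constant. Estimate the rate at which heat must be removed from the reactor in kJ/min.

Extent of reaction ξ = 0.736 × 1250 = 920 mol/h
Reaction term: ξ·ΔH°_rxn = 920 × -32.6 = -29992 kJ/h
Sensible, feed 182→25 °C: -11382 kJ/h
Outlet flows (mol/h): A 330, B 920
Sensible, products 25→141 °C: 9114.4 kJ/h
Q = ΔH = -32260 kJ/h = -8.9612 kW
Heat removed = 537.67 kJ/min

Q_out = 538 kJ/min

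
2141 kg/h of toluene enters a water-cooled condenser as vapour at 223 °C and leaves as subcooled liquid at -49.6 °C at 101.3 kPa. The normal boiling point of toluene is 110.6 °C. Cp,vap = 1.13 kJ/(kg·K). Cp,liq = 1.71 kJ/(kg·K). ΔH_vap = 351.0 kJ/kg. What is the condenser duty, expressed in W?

vapour 223→110.6 °C: -127.01 kJ/kg
condensation at 110.6 °C: -351 kJ/kg
liquid 110.6→-49.6 °C: -273.94 kJ/kg
Δh = -127.01 + -351 + -273.94 = -751.95 kJ/kg
Q = ṁ·Δh = 2141 kg/h × -751.95 kJ/kg = -1.6099e+06 kJ/h
|Q| = 447.2 kW = 447200 W

Q_c = 447000 W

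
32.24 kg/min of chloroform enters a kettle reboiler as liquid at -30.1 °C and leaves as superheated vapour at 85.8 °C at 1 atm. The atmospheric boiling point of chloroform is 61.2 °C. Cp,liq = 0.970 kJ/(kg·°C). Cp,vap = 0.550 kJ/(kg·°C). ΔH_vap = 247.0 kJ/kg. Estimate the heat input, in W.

Q = 188000 W

liquid -30.1→61.2 °C: 88.561 kJ/kg
vaporisation at 61.2 °C: 247 kJ/kg
vapour 61.2→85.8 °C: 13.53 kJ/kg
Δh = 88.561 + 247 + 13.53 = 349.09 kJ/kg
Q = ṁ·Δh = 32.24 kg/min × 349.09 kJ/kg = 11255 kJ/min
|Q| = 187.58 kW = 187580 W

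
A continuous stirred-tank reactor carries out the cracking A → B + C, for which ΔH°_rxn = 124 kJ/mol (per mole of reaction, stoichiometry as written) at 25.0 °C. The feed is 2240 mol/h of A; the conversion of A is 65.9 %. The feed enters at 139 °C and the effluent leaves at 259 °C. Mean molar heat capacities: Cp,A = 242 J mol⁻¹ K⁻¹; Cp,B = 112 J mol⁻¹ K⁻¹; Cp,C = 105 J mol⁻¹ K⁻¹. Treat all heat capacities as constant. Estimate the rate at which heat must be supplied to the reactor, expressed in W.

Extent of reaction ξ = 0.659 × 2240 = 1476.2 mol/h
Reaction term: ξ·ΔH°_rxn = 1476.2 × 124 = 183040 kJ/h
Sensible, feed 139→25 °C: -61797 kJ/h
Outlet flows (mol/h): A 763.84, B 1476.2, C 1476.2
Sensible, products 25→259 °C: 118210 kJ/h
Q = ΔH = 239460 kJ/h = 66.516 kW
Heat supplied = 66516 W

Q_in = 66500 W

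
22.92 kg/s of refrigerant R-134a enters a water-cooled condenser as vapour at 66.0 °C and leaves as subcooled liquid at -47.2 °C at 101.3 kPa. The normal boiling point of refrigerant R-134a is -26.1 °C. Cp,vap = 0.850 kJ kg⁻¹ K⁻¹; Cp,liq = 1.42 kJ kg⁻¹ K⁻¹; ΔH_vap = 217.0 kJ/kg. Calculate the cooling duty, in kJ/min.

Q_c = 447000 kJ/min

vapour 66.0→-26.1 °C: -78.285 kJ/kg
condensation at -26.1 °C: -217 kJ/kg
liquid -26.1→-47.2 °C: -29.962 kJ/kg
Δh = -78.285 + -217 + -29.962 = -325.25 kJ/kg
Q = ṁ·Δh = 22.92 kg/s × -325.25 kJ/kg = -7454.7 kJ/s
|Q| = 7454.7 kW = 447280 kJ/min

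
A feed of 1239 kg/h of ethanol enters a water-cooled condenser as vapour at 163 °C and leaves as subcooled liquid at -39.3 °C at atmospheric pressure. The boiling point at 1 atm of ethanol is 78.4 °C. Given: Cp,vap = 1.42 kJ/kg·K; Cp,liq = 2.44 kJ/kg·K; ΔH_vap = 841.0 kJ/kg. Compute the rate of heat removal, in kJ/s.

vapour 163→78.4 °C: -120.13 kJ/kg
condensation at 78.4 °C: -841 kJ/kg
liquid 78.4→-39.3 °C: -287.19 kJ/kg
Δh = -120.13 + -841 + -287.19 = -1248.3 kJ/kg
Q = ṁ·Δh = 1239 kg/h × -1248.3 kJ/kg = -1.5467e+06 kJ/h
|Q| = 429.63 kW

Q_c = 430 kJ/s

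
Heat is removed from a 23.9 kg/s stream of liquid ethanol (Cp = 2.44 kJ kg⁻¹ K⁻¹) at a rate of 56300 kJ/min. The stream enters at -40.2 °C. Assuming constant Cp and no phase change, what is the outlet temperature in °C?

Q = 56300 kJ/min = 938.33 kJ/s
ΔT = Q/(ṁ·Cp) = 938.33/(23.9×2.44) = 16.09 K
T_out = -40.2 − 16.09 = -56.29 °C

T_out = -56.3 °C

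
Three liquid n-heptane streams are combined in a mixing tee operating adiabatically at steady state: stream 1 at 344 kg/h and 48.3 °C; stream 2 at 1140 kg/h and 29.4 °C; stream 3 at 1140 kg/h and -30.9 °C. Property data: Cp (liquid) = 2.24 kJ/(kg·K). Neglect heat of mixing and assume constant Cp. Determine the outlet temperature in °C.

No heat crosses the boundary, so H_out = H_in.
T_out = Σ ṁᵢCp,ᵢTᵢ / Σ ṁᵢCp,ᵢ
      = 33388 / 5877.8 = 5.6803 °C

T_out = 5.68 °C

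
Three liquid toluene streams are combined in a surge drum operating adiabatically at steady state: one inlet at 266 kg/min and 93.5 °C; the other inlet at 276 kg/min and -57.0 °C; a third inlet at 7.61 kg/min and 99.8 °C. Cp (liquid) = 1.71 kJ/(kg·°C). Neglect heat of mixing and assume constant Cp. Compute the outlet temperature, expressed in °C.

Adiabatic, steady state ⇒ Σ ṁᵢCp,ᵢ(T_out − Tᵢ) = 0
Σ ṁᵢCp,ᵢTᵢ = 266×1.71×93.5 + 276×1.71×-57.0 + 7.61×1.71×99.8 = 16926
Σ ṁᵢCp,ᵢ = 266×1.71 + 276×1.71 + 7.61×1.71 = 939.83
T_out = 16926 / 939.83 = 18.01 °C

T_out = 18.0 °C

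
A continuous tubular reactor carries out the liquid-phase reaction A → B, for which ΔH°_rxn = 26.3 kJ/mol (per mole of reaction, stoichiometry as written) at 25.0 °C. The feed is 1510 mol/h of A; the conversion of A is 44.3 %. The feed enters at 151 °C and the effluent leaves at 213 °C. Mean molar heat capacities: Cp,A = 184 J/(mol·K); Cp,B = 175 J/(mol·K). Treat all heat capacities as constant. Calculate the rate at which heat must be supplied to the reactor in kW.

Q_in = 9.36 kW

Extent of reaction ξ = 0.443 × 1510 = 668.93 mol/h
Reaction term: ξ·ΔH°_rxn = 668.93 × 26.3 = 17593 kJ/h
Sensible, feed 151→25 °C: -35008 kJ/h
Outlet flows (mol/h): A 841.07, B 668.93
Sensible, products 25→213 °C: 51102 kJ/h
Q = ΔH = 33687 kJ/h = 9.3575 kW
Heat supplied = 9.3575 kW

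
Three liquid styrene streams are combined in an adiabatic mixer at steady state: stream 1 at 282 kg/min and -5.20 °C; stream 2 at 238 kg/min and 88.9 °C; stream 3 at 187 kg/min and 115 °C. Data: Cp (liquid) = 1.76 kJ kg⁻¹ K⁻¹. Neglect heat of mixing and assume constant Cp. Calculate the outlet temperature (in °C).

Energy balance with Q = 0: Σ ṁᵢCp,ᵢ(T_out − Tᵢ) = 0
Σ ṁᵢCp,ᵢTᵢ = 282×1.76×-5.20 + 238×1.76×88.9 + 187×1.76×115 = 72506
Σ ṁᵢCp,ᵢ = 282×1.76 + 238×1.76 + 187×1.76 = 1244.3
T_out = 72506 / 1244.3 = 58.27 °C

T_out = 58.3 °C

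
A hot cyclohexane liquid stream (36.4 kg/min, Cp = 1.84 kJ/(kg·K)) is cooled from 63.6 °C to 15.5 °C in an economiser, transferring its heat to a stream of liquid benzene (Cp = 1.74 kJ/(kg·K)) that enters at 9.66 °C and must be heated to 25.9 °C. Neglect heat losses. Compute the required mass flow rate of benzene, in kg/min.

Heat released by hot stream: Q = 36.4 × 1.84 × (63.6 − 15.5) = 3221.5 kJ/min
Energy balance on cold side (adiabatic exchanger): Q = ṁ_c·Cp_c·(T_c,out − T_c,in)
ṁ_c = 3221.5 / [1.74 × (25.9 − 9.66)] = 114.01 kg/min

ṁ_c = 114 kg/min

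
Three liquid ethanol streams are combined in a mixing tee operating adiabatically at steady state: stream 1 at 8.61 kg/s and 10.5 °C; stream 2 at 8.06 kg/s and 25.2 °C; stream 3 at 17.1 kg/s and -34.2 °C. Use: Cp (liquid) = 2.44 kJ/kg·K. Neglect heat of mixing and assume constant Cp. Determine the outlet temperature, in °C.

T_out = -8.63 °C

Adiabatic, steady state ⇒ Σ ṁᵢCp,ᵢ(T_out − Tᵢ) = 0
T_out = Σ ṁᵢCp,ᵢTᵢ / Σ ṁᵢCp,ᵢ
      = -710.78 / 82.399 = -8.6261 °C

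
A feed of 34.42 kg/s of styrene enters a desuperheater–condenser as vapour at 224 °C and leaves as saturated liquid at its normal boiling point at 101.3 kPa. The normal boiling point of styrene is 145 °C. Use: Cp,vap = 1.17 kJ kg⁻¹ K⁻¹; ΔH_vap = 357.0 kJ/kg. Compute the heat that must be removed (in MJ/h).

vapour 224→145 °C: -92.43 kJ/kg
condensation at 145 °C: -357 kJ/kg
Δh = -92.43 + -357 = -449.43 kJ/kg
Q = ṁ·Δh = 34.42 kg/s × -449.43 kJ/kg = -15469 kJ/s
|Q| = 15469 kW = 55690 MJ/h

Q_c = 55700 MJ/h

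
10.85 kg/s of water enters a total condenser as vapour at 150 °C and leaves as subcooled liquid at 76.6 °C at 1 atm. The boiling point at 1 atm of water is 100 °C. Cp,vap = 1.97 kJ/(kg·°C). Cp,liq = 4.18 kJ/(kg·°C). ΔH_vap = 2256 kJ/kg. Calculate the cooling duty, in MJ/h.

Q_c = 95800 MJ/h

vapour 150→100 °C: -98.5 kJ/kg
condensation at 100 °C: -2256 kJ/kg
liquid 100→76.6 °C: -97.812 kJ/kg
Δh = -98.5 + -2256 + -97.812 = -2452.3 kJ/kg
Q = ṁ·Δh = 10.85 kg/s × -2452.3 kJ/kg = -26608 kJ/s
|Q| = 26608 kW = 95787 MJ/h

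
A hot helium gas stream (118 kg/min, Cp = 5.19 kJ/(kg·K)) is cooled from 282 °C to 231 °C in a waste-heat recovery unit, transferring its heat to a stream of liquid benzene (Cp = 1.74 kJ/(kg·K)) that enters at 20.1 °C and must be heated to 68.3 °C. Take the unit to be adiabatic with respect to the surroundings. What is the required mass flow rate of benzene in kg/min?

ṁ_c = 372 kg/min

Heat released by hot stream: Q = 118 × 5.19 × (282 − 231) = 31233 kJ/min
Energy balance on cold side (adiabatic exchanger): Q = ṁ_c·Cp_c·(T_c,out − T_c,in)
ṁ_c = 31233 / [1.74 × (68.3 − 20.1)] = 372.41 kg/min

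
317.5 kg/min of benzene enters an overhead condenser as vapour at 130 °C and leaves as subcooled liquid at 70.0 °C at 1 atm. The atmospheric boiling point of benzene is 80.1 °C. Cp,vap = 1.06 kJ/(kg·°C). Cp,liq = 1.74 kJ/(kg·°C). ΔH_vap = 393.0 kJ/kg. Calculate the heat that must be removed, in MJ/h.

Q_c = 8830 MJ/h

vapour 130→80.1 °C: -52.894 kJ/kg
condensation at 80.1 °C: -393 kJ/kg
liquid 80.1→70.0 °C: -17.574 kJ/kg
Δh = -52.894 + -393 + -17.574 = -463.47 kJ/kg
Q = ṁ·Δh = 317.5 kg/min × -463.47 kJ/kg = -147150 kJ/min
|Q| = 2452.5 kW = 8829.1 MJ/h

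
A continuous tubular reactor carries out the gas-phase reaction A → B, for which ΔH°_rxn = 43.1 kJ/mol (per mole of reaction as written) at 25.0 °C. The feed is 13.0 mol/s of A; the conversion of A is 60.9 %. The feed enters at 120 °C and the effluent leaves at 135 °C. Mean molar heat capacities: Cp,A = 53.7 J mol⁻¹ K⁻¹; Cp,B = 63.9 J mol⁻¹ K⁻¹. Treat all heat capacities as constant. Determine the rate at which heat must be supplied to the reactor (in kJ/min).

Extent of reaction ξ = 0.609 × 13.0 = 7.917 mol/s
Reaction term: ξ·ΔH°_rxn = 7.917 × 43.1 = 341.22 kJ/s
Sensible, feed 120→25 °C: -66.32 kJ/s
Outlet flows (mol/s): A 5.083, B 7.917
Sensible, products 25→135 °C: 85.674 kJ/s
Q = ΔH = 360.58 kJ/s = 360.58 kW
Heat supplied = 21635 kJ/min

Q_in = 21600 kJ/min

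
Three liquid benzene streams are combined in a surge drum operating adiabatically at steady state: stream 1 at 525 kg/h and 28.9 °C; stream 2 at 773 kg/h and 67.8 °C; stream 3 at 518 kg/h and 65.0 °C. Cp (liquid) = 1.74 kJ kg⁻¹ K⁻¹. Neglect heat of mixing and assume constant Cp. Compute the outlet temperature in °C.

No heat crosses the boundary, so H_out = H_in.
Σ ṁᵢCp,ᵢTᵢ = 525×1.74×28.9 + 773×1.74×67.8 + 518×1.74×65.0 = 176180
Σ ṁᵢCp,ᵢ = 525×1.74 + 773×1.74 + 518×1.74 = 3159.8
T_out = 176180 / 3159.8 = 55.755 °C

T_out = 55.8 °C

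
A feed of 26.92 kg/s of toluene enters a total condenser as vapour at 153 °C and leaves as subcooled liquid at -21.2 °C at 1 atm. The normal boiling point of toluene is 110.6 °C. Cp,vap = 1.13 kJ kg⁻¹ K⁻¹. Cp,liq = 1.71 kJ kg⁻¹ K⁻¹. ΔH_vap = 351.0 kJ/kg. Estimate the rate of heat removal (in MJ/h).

Q_c = 60500 MJ/h

vapour 153→110.6 °C: -47.912 kJ/kg
condensation at 110.6 °C: -351 kJ/kg
liquid 110.6→-21.2 °C: -225.38 kJ/kg
Δh = -47.912 + -351 + -225.38 = -624.29 kJ/kg
Q = ṁ·Δh = 26.92 kg/s × -624.29 kJ/kg = -16806 kJ/s
|Q| = 16806 kW = 60501 MJ/h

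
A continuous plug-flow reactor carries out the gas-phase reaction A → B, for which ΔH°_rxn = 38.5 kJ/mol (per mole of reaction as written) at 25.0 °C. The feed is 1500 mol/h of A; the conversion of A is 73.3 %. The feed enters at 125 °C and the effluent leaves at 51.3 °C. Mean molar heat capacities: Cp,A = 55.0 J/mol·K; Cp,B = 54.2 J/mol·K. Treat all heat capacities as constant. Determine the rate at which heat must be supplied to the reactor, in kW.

Q_in = 10.1 kW

Extent of reaction ξ = 0.733 × 1500 = 1099.5 mol/h
Reaction term: ξ·ΔH°_rxn = 1099.5 × 38.5 = 42331 kJ/h
Sensible, feed 125→25 °C: -8250 kJ/h
Outlet flows (mol/h): A 400.5, B 1099.5
Sensible, products 25→51.3 °C: 2146.6 kJ/h
Q = ΔH = 36227 kJ/h = 10.063 kW
Heat supplied = 10.063 kW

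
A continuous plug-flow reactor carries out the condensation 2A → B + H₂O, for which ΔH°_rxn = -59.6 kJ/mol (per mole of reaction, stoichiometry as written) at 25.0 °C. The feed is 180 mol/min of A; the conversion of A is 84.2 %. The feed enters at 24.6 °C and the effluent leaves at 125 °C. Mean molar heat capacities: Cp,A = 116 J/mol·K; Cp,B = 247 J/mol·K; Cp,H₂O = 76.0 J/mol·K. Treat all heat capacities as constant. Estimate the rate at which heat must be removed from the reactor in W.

Extent of reaction ξ = 0.842 × 180 / 2 = 75.78 mol/min
Reaction term: ξ·ΔH°_rxn = 75.78 × -59.6 = -4516.5 kJ/min
Sensible, feed 24.6→25 °C: 8.352 kJ/min
Outlet flows (mol/min): A 28.44, B 75.78, H₂O 75.78
Sensible, products 25→125 °C: 2777.6 kJ/min
Q = ΔH = -1730.5 kJ/min = -28.842 kW
Heat removed = 28842 W

Q_out = 28800 W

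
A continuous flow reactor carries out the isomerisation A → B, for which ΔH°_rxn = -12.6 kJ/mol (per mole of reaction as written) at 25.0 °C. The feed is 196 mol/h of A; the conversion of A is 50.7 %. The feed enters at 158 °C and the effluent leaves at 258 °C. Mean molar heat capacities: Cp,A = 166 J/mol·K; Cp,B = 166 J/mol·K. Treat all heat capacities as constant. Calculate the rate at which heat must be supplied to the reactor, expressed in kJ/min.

Q_in = 33.4 kJ/min

Extent of reaction ξ = 0.507 × 196 = 99.372 mol/h
Reaction term: ξ·ΔH°_rxn = 99.372 × -12.6 = -1252.1 kJ/h
Sensible, feed 158→25 °C: -4327.3 kJ/h
Outlet flows (mol/h): A 96.628, B 99.372
Sensible, products 25→258 °C: 7580.9 kJ/h
Q = ΔH = 2001.5 kJ/h = 0.55598 kW
Heat supplied = 33.359 kJ/min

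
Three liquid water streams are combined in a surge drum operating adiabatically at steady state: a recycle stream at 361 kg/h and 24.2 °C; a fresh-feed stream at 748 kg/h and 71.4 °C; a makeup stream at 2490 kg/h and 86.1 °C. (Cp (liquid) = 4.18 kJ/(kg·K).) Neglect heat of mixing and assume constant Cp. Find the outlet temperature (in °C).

Adiabatic, steady state ⇒ Σ ṁᵢCp,ᵢ(T_out − Tᵢ) = 0
Σ ṁᵢCp,ᵢTᵢ = 361×4.18×24.2 + 748×4.18×71.4 + 2490×4.18×86.1 = 1.1559e+06
Σ ṁᵢCp,ᵢ = 361×4.18 + 748×4.18 + 2490×4.18 = 15044
T_out = 1.1559e+06 / 15044 = 76.836 °C

T_out = 76.8 °C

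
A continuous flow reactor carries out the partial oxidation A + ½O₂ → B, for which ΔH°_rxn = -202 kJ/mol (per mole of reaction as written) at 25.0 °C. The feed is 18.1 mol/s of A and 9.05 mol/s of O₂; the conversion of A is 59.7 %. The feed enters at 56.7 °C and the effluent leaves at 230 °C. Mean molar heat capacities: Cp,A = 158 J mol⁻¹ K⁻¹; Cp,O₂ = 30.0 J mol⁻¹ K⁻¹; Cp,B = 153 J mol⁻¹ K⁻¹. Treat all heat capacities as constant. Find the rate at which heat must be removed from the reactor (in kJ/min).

Extent of reaction ξ = 0.597 × 18.1 = 10.806 mol/s
Reaction term: ξ·ΔH°_rxn = 10.806 × -202 = -2182.8 kJ/s
Sensible, feed 56.7→25 °C: -99.262 kJ/s
Outlet flows (mol/s): A 7.2943, O₂ 3.6472, B 10.806
Sensible, products 25→230 °C: 597.61 kJ/s
Q = ΔH = -1684.4 kJ/s = -1684.4 kW
Heat removed = 101060 kJ/min

Q_out = 101000 kJ/min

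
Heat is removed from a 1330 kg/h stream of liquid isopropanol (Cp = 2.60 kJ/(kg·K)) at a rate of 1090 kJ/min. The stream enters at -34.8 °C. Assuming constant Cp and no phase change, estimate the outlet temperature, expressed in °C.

T_out = -53.7 °C

Q = 1090 kJ/min = 65400 kJ/h
ΔT = Q/(ṁ·Cp) = 65400/(1330×2.60) = 18.913 K
T_out = -34.8 − 18.913 = -53.713 °C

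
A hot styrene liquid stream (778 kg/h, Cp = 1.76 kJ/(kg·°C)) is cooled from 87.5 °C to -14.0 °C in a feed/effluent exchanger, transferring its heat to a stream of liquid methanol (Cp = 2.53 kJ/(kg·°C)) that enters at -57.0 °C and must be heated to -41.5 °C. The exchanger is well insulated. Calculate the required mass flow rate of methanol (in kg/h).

Heat released by hot stream: Q = 778 × 1.76 × (87.5 − -14.0) = 138980 kJ/h
Energy balance on cold side (adiabatic exchanger): Q = ṁ_c·Cp_c·(T_c,out − T_c,in)
ṁ_c = 138980 / [2.53 × (-41.5 − -57.0)] = 3544.1 kg/h

ṁ_c = 3540 kg/h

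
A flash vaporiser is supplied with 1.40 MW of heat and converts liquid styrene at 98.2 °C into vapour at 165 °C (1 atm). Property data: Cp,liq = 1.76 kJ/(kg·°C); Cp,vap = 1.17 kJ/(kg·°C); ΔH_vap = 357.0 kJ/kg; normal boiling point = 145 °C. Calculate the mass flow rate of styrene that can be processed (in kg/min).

ṁ = 182 kg/min

Δh = 1.76×(145−98.2) + 357.0 + 1.17×(165−145) = 462.77 kJ/kg
Q = 1.40 MW = 1400 kJ/s = 84000 kJ/min
ṁ = Q/Δh = 84000 / 462.77 = 181.52 kg/min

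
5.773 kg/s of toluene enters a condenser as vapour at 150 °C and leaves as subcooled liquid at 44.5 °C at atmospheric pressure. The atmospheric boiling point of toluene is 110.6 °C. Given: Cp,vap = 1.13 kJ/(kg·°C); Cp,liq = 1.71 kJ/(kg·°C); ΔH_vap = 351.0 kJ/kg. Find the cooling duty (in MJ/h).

vapour 150→110.6 °C: -44.522 kJ/kg
condensation at 110.6 °C: -351 kJ/kg
liquid 110.6→44.5 °C: -113.03 kJ/kg
Δh = -44.522 + -351 + -113.03 = -508.55 kJ/kg
Q = ṁ·Δh = 5.773 kg/s × -508.55 kJ/kg = -2935.9 kJ/s
|Q| = 2935.9 kW = 10569 MJ/h

Q_c = 10600 MJ/h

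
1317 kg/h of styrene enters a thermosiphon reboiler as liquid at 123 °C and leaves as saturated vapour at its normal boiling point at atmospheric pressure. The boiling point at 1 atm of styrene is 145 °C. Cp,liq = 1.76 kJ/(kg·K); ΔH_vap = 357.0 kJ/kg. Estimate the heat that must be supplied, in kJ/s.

Q = 145 kJ/s

liquid 123→145 °C: 38.72 kJ/kg
vaporisation at 145 °C: 357 kJ/kg
Δh = 38.72 + 357 = 395.72 kJ/kg
Q = ṁ·Δh = 1317 kg/h × 395.72 kJ/kg = 521160 kJ/h
|Q| = 144.77 kW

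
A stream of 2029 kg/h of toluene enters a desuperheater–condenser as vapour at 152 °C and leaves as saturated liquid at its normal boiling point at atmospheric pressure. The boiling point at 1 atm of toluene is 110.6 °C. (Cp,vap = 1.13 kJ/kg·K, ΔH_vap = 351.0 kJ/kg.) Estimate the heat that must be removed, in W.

Q_c = 224000 W

vapour 152→110.6 °C: -46.782 kJ/kg
condensation at 110.6 °C: -351 kJ/kg
Δh = -46.782 + -351 = -397.78 kJ/kg
Q = ṁ·Δh = 2029 kg/h × -397.78 kJ/kg = -807100 kJ/h
|Q| = 224.19 kW = 224190 W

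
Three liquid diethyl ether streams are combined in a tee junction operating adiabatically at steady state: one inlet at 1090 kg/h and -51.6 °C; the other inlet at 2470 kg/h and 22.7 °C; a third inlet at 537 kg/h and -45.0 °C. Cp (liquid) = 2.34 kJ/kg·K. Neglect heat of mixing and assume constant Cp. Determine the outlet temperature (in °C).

Energy balance with Q = 0: Σ ṁᵢCp,ᵢ(T_out − Tᵢ) = 0
T_out = Σ ṁᵢCp,ᵢTᵢ / Σ ṁᵢCp,ᵢ
      = -56956 / 9587 = -5.9409 °C

T_out = -5.94 °C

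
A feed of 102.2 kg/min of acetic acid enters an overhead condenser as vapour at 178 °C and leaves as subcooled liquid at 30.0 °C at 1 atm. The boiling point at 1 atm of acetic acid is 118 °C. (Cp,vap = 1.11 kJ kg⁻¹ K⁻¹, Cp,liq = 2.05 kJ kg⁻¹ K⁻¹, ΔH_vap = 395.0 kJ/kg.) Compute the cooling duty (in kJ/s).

Q_c = 1090 kJ/s

vapour 178→118 °C: -66.6 kJ/kg
condensation at 118 °C: -395 kJ/kg
liquid 118→30.0 °C: -180.4 kJ/kg
Δh = -66.6 + -395 + -180.4 = -642 kJ/kg
Q = ṁ·Δh = 102.2 kg/min × -642 kJ/kg = -65612 kJ/min
|Q| = 1093.5 kW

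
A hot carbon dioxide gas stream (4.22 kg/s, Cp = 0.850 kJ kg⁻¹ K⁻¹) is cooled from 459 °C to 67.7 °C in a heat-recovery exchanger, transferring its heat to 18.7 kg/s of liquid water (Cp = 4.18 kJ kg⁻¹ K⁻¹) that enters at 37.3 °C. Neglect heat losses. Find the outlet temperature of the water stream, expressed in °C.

Heat released by hot stream: Q = 4.22 × 0.850 × (459 − 67.7) = 1403.6 kJ/s
Energy balance on cold side (adiabatic exchanger): Q = ṁ_c·Cp_c·(T_c,out − T_c,in)
T_c,out = 37.3 + 1403.6/(18.7 × 4.18) = 55.257 °C

T_c,out = 55.3 °C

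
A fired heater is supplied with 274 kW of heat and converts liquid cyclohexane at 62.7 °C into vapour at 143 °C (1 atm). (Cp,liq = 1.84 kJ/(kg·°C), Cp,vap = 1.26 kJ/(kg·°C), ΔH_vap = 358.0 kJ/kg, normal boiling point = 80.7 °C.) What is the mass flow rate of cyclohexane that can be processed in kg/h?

Δh = 1.84×(80.7−62.7) + 358.0 + 1.26×(143−80.7) = 469.62 kJ/kg
Q = 274 kW = 274 kJ/s = 986400 kJ/h
ṁ = Q/Δh = 986400 / 469.62 = 2100.4 kg/h

ṁ = 2100 kg/h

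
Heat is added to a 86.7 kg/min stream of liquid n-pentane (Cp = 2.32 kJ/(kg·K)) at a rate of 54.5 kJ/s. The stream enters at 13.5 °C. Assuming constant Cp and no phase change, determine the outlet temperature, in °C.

T_out = 29.8 °C

Q = 54.5 kJ/s = 3270 kJ/min
ΔT = Q/(ṁ·Cp) = 3270/(86.7×2.32) = 16.257 K
T_out = 13.5 + 16.257 = 29.757 °C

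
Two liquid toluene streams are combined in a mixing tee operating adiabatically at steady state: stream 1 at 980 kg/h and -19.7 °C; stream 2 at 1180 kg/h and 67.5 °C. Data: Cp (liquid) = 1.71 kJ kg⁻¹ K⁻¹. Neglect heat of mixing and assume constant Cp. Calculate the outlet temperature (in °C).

Energy balance with Q = 0: Σ ṁᵢCp,ᵢ(T_out − Tᵢ) = 0
Σ ṁᵢCp,ᵢTᵢ = 980×1.71×-19.7 + 1180×1.71×67.5 = 103190
Σ ṁᵢCp,ᵢ = 980×1.71 + 1180×1.71 = 3693.6
T_out = 103190 / 3693.6 = 27.937 °C

T_out = 27.9 °C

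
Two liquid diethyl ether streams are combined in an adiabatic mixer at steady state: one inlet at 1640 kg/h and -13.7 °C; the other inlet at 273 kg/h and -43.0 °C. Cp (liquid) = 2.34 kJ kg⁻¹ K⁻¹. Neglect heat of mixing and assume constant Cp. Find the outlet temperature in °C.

No heat crosses the boundary, so H_out = H_in.
T_out = Σ ṁᵢCp,ᵢTᵢ / Σ ṁᵢCp,ᵢ
      = -80044 / 4476.4 = -17.881 °C

T_out = -17.9 °C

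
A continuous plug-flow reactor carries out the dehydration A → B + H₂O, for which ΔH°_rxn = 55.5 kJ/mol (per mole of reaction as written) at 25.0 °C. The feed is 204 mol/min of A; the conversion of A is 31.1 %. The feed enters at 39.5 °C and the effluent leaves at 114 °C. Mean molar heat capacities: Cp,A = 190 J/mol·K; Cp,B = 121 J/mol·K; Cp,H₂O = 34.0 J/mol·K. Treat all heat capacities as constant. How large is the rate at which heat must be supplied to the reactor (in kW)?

Extent of reaction ξ = 0.311 × 204 = 63.444 mol/min
Reaction term: ξ·ΔH°_rxn = 63.444 × 55.5 = 3521.1 kJ/min
Sensible, feed 39.5→25 °C: -562.02 kJ/min
Outlet flows (mol/min): A 140.56, B 63.444, H₂O 63.444
Sensible, products 25→114 °C: 3252 kJ/min
Q = ΔH = 6211.1 kJ/min = 103.52 kW
Heat supplied = 103.52 kW

Q_in = 104 kW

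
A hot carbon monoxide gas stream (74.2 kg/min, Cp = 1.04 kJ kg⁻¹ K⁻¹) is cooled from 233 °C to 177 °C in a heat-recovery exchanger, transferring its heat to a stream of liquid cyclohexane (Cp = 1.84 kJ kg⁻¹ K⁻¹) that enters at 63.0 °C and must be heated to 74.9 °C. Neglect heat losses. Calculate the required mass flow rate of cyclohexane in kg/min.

Heat released by hot stream: Q = 74.2 × 1.04 × (233 − 177) = 4321.4 kJ/min
Energy balance on cold side (adiabatic exchanger): Q = ṁ_c·Cp_c·(T_c,out − T_c,in)
ṁ_c = 4321.4 / [1.84 × (74.9 − 63.0)] = 197.36 kg/min

ṁ_c = 197 kg/min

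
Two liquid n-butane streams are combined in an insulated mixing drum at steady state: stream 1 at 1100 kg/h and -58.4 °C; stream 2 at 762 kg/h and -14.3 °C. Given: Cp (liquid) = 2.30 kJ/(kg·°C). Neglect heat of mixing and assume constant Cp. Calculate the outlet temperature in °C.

Energy balance with Q = 0: Σ ṁᵢCp,ᵢ(T_out − Tᵢ) = 0
T_out = Σ ṁᵢCp,ᵢTᵢ / Σ ṁᵢCp,ᵢ
      = -172810 / 4282.6 = -40.353 °C

T_out = -40.4 °C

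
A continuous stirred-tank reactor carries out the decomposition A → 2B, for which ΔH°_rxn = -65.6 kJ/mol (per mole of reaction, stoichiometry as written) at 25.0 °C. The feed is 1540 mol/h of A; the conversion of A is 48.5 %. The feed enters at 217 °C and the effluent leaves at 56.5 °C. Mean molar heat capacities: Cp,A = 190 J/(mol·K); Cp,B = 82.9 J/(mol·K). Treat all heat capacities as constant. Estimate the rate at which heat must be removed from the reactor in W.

Extent of reaction ξ = 0.485 × 1540 = 746.9 mol/h
Reaction term: ξ·ΔH°_rxn = 746.9 × -65.6 = -48997 kJ/h
Sensible, feed 217→25 °C: -56179 kJ/h
Outlet flows (mol/h): A 793.1, B 1493.8
Sensible, products 25→56.5 °C: 8647.5 kJ/h
Q = ΔH = -96528 kJ/h = -26.813 kW
Heat removed = 26813 W

Q_out = 26800 W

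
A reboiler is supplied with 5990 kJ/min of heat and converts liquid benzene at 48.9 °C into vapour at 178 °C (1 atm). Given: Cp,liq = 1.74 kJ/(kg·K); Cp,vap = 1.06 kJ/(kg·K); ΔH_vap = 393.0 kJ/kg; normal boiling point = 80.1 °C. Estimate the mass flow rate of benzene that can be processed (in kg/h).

Δh = 1.74×(80.1−48.9) + 393.0 + 1.06×(178−80.1) = 551.06 kJ/kg
Q = 5990 kJ/min = 99.833 kJ/s = 359400 kJ/h
ṁ = Q/Δh = 359400 / 551.06 = 652.2 kg/h

ṁ = 652 kg/h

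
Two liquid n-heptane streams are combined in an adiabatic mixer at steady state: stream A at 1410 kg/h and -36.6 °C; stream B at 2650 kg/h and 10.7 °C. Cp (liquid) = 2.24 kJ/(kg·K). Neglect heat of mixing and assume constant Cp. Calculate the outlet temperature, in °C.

No heat crosses the boundary, so H_out = H_in.
Σ ṁᵢCp,ᵢTᵢ = 1410×2.24×-36.6 + 2650×2.24×10.7 = -52082
Σ ṁᵢCp,ᵢ = 1410×2.24 + 2650×2.24 = 9094.4
T_out = -52082 / 9094.4 = -5.7268 °C

T_out = -5.73 °C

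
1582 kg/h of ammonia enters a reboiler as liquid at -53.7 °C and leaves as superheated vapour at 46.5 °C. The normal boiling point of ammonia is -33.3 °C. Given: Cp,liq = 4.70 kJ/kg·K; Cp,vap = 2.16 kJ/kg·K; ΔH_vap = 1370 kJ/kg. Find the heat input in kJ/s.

liquid -53.7→-33.3 °C: 95.88 kJ/kg
vaporisation at -33.3 °C: 1370 kJ/kg
vapour -33.3→46.5 °C: 172.37 kJ/kg
Δh = 95.88 + 1370 + 172.37 = 1638.2 kJ/kg
Q = ṁ·Δh = 1582 kg/h × 1638.2 kJ/kg = 2.5917e+06 kJ/h
|Q| = 719.92 kW

Q = 720 kJ/s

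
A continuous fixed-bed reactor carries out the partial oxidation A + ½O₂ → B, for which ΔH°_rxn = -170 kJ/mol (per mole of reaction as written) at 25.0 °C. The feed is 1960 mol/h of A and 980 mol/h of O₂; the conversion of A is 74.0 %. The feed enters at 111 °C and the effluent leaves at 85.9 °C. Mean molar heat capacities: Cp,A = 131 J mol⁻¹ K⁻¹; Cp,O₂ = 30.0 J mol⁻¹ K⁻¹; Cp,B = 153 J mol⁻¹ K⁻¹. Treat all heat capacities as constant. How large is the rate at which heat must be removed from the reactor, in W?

Extent of reaction ξ = 0.740 × 1960 = 1450.4 mol/h
Reaction term: ξ·ΔH°_rxn = 1450.4 × -170 = -246570 kJ/h
Sensible, feed 111→25 °C: -24610 kJ/h
Outlet flows (mol/h): A 509.6, O₂ 254.8, B 1450.4
Sensible, products 25→85.9 °C: 18045 kJ/h
Q = ΔH = -253130 kJ/h = -70.315 kW
Heat removed = 70315 W

Q_out = 70300 W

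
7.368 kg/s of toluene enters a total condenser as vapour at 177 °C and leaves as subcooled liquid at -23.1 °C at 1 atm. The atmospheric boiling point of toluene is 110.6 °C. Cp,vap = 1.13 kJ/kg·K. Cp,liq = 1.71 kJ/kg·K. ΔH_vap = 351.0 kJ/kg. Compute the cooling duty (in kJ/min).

Q_c = 289000 kJ/min

vapour 177→110.6 °C: -75.032 kJ/kg
condensation at 110.6 °C: -351 kJ/kg
liquid 110.6→-23.1 °C: -228.63 kJ/kg
Δh = -75.032 + -351 + -228.63 = -654.66 kJ/kg
Q = ṁ·Δh = 7.368 kg/s × -654.66 kJ/kg = -4823.5 kJ/s
|Q| = 4823.5 kW = 289410 kJ/min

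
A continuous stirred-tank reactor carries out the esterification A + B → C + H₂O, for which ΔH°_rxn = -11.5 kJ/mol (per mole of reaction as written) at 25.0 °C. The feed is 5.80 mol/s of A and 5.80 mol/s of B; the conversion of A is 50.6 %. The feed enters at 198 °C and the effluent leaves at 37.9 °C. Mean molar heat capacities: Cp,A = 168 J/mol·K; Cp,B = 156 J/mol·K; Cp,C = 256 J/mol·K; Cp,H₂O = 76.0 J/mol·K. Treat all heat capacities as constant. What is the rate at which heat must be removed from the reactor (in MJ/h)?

Q_out = 1200 MJ/h

Extent of reaction ξ = 0.506 × 5.80 = 2.9348 mol/s
Reaction term: ξ·ΔH°_rxn = 2.9348 × -11.5 = -33.75 kJ/s
Sensible, feed 198→25 °C: -325.1 kJ/s
Outlet flows (mol/s): A 2.8652, B 2.8652, C 2.9348, H₂O 2.9348
Sensible, products 25→37.9 °C: 24.545 kJ/s
Q = ΔH = -334.31 kJ/s = -334.31 kW
Heat removed = 1203.5 MJ/h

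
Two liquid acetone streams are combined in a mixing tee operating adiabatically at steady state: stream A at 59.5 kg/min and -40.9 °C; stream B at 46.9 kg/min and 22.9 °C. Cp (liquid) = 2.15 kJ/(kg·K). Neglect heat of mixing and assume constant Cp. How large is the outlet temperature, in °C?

T_out = -12.8 °C

No heat crosses the boundary, so H_out = H_in.
Σ ṁᵢCp,ᵢTᵢ = 59.5×2.15×-40.9 + 46.9×2.15×22.9 = -2923
Σ ṁᵢCp,ᵢ = 59.5×2.15 + 46.9×2.15 = 228.76
T_out = -2923 / 228.76 = -12.778 °C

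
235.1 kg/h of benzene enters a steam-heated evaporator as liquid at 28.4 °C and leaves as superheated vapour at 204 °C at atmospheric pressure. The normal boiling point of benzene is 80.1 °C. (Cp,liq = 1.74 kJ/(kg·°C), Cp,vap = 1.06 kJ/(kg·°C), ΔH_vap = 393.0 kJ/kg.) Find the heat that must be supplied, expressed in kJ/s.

Q = 40.1 kJ/s

liquid 28.4→80.1 °C: 89.958 kJ/kg
vaporisation at 80.1 °C: 393 kJ/kg
vapour 80.1→204 °C: 131.33 kJ/kg
Δh = 89.958 + 393 + 131.33 = 614.29 kJ/kg
Q = ṁ·Δh = 235.1 kg/h × 614.29 kJ/kg = 144420 kJ/h
|Q| = 40.117 kW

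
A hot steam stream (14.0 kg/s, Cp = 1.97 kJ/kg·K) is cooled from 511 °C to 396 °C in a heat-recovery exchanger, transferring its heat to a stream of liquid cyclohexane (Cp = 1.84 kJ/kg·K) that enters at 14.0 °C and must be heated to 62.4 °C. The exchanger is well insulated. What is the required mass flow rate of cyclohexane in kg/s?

Heat released by hot stream: Q = 14.0 × 1.97 × (511 − 396) = 3171.7 kJ/s
Energy balance on cold side (adiabatic exchanger): Q = ṁ_c·Cp_c·(T_c,out − T_c,in)
ṁ_c = 3171.7 / [1.84 × (62.4 − 14.0)] = 35.615 kg/s

ṁ_c = 35.6 kg/s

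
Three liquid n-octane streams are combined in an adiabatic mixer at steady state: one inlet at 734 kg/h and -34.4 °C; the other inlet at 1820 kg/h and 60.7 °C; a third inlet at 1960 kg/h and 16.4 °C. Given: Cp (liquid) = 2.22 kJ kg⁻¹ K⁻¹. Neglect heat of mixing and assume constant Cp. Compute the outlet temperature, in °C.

T_out = 26.0 °C

No heat crosses the boundary, so H_out = H_in.
Σ ṁᵢCp,ᵢTᵢ = 734×2.22×-34.4 + 1820×2.22×60.7 + 1960×2.22×16.4 = 260560
Σ ṁᵢCp,ᵢ = 734×2.22 + 1820×2.22 + 1960×2.22 = 10021
T_out = 260560 / 10021 = 26.001 °C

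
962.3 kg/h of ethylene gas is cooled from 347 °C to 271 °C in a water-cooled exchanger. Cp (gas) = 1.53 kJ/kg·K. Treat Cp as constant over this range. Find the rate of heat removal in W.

Q_c = 31100 W

Q = ṁ·Cp·ΔT = 962.3 × 1.53 × (271 − 347) = -111900 kJ/h
Converting: 111900 / 3600 s = 31.082 kW
Cooling duty = 31082 W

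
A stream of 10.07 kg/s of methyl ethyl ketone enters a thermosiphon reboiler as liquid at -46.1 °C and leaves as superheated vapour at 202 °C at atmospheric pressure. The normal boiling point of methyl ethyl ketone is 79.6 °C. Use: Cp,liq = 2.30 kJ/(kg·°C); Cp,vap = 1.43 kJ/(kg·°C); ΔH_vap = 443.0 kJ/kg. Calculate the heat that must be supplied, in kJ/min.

liquid -46.1→79.6 °C: 289.11 kJ/kg
vaporisation at 79.6 °C: 443 kJ/kg
vapour 79.6→202 °C: 175.03 kJ/kg
Δh = 289.11 + 443 + 175.03 = 907.14 kJ/kg
Q = ṁ·Δh = 10.07 kg/s × 907.14 kJ/kg = 9134.9 kJ/s
|Q| = 9134.9 kW = 548100 kJ/min

Q = 548000 kJ/min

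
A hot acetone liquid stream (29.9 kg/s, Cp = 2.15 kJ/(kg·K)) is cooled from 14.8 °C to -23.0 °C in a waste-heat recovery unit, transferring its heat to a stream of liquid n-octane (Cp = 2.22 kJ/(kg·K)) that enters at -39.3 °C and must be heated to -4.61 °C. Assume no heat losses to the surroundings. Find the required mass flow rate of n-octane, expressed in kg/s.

ṁ_c = 31.6 kg/s

Heat released by hot stream: Q = 29.9 × 2.15 × (14.8 − -23.0) = 2430 kJ/s
Energy balance on cold side (adiabatic exchanger): Q = ṁ_c·Cp_c·(T_c,out − T_c,in)
ṁ_c = 2430 / [2.22 × (-4.61 − -39.3)] = 31.553 kg/s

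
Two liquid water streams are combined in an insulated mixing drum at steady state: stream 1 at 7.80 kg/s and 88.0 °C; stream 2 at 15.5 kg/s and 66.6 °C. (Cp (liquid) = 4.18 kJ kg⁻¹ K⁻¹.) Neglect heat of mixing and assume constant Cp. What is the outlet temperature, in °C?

T_out = 73.8 °C

Energy balance with Q = 0: Σ ṁᵢCp,ᵢ(T_out − Tᵢ) = 0
Σ ṁᵢCp,ᵢTᵢ = 7.80×4.18×88.0 + 15.5×4.18×66.6 = 7184.2
Σ ṁᵢCp,ᵢ = 7.80×4.18 + 15.5×4.18 = 97.394
T_out = 7184.2 / 97.394 = 73.764 °C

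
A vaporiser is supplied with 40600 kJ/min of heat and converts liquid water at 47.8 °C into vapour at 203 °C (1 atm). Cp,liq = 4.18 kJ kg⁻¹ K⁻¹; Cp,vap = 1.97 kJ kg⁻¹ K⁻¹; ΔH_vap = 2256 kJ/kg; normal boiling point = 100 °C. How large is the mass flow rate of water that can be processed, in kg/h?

ṁ = 910 kg/h

Δh = 4.18×(100−47.8) + 2256 + 1.97×(203−100) = 2677.1 kJ/kg
Q = 40600 kJ/min = 676.67 kJ/s = 2.436e+06 kJ/h
ṁ = Q/Δh = 2.436e+06 / 2677.1 = 909.94 kg/h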